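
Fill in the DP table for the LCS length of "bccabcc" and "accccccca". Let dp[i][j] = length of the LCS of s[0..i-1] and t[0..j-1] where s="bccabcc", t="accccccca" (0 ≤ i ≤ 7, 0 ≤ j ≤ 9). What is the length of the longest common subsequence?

4

   ''  a  c  c  c  c  c  c  c  a
''  0  0  0  0  0  0  0  0  0  0
 b  0  0  0  0  0  0  0  0  0  0
 c  0  0  1  1  1  1  1  1  1  1
 c  0  0  1  2  2  2  2  2  2  2
 a  0  1  1  2  2  2  2  2  2  3
 b  0  1  1  2  2  2  2  2  2  3
 c  0  1  2  2  3  3  3  3  3  3
 c  0  1  2  3  3  4  4  4  4  4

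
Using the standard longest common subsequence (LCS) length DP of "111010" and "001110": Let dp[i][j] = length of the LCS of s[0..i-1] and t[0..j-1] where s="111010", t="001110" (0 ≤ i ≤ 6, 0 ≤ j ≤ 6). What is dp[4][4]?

   ''  0  0  1  1  1  0
''  0  0  0  0  0  0  0
 1  0  0  0  1  1  1  1
 1  0  0  0  1  2  2  2
 1  0  0  0  1  2  3  3
 0  0  1  1  1  2  3  4
 1  0  1  1  2  2  3  4
 0  0  1  2  2  2  3  4

2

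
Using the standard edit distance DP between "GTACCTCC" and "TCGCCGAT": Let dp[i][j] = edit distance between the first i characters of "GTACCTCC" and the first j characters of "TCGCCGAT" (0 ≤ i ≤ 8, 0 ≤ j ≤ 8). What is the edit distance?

   ''  T  C  G  C  C  G  A  T
''  0  1  2  3  4  5  6  7  8
 G  1  1  2  2  3  4  5  6  7
 T  2  1  2  3  3  4  5  6  6
 A  3  2  2  3  4  4  5  5  6
 C  4  3  2  3  3  4  5  6  6
 C  5  4  3  3  3  3  4  5  6
 T  6  5  4  4  4  4  4  5  5
 C  7  6  5  5  4  4  5  5  6
 C  8  7  6  6  5  4  5  6  6

6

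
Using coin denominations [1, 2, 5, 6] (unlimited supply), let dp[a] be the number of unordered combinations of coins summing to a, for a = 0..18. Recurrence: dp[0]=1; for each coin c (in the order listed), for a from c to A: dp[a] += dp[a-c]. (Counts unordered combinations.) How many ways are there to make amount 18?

43

after  coin     0     1     2     3     4     5     6     7     8     9    10    11    12    13    14    15    16    17    18
          1     1     1     1     1     1     1     1     1     1     1     1     1     1     1     1     1     1     1     1
          2     1     1     2     2     3     3     4     4     5     5     6     6     7     7     8     8     9     9    10
          5     1     1     2     2     3     4     5     6     7     8    10    11    13    14    16    18    20    22    24
          6     1     1     2     2     3     4     6     7     9    10    13    15    19    21    25    28    33    37    43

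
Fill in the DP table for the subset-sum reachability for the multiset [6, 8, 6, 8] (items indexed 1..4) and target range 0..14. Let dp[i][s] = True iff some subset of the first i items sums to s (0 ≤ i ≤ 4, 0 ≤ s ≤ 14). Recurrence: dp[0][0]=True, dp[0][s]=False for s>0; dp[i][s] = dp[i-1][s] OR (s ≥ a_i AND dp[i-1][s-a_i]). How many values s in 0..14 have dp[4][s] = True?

i\s   0   1   2   3   4   5   6   7   8   9  10  11  12  13  14
  0   T   F   F   F   F   F   F   F   F   F   F   F   F   F   F
  1   T   F   F   F   F   F   T   F   F   F   F   F   F   F   F
  2   T   F   F   F   F   F   T   F   T   F   F   F   F   F   T
  3   T   F   F   F   F   F   T   F   T   F   F   F   T   F   T
  4   T   F   F   F   F   F   T   F   T   F   F   F   T   F   T

5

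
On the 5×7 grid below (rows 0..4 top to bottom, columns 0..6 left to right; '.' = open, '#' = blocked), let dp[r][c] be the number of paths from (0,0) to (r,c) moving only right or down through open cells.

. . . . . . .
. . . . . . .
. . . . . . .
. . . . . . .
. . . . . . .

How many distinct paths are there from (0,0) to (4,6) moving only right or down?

210

r\c   0   1   2   3   4   5   6
  0   1   1   1   1   1   1   1
  1   1   2   3   4   5   6   7
  2   1   3   6  10  15  21  28
  3   1   4  10  20  35  56  84
  4   1   5  15  35  70 126 210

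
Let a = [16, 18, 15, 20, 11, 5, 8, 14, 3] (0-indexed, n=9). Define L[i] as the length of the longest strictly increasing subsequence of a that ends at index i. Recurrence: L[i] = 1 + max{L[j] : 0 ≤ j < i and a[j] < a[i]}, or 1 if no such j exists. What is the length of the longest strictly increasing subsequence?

   i    0    1    2    3    4    5    6    7    8
a[i]   16   18   15   20   11    5    8   14    3
L[i]    1    2    1    3    1    1    2    3    1

3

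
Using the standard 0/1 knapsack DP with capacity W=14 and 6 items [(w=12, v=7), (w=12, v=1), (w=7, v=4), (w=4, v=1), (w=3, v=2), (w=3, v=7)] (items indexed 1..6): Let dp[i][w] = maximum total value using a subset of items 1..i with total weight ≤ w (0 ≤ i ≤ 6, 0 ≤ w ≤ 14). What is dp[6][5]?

i\w   0   1   2   3   4   5   6   7   8   9  10  11  12  13  14
  0   0   0   0   0   0   0   0   0   0   0   0   0   0   0   0
  1   0   0   0   0   0   0   0   0   0   0   0   0   7   7   7
  2   0   0   0   0   0   0   0   0   0   0   0   0   7   7   7
  3   0   0   0   0   0   0   0   4   4   4   4   4   7   7   7
  4   0   0   0   0   1   1   1   4   4   4   4   5   7   7   7
  5   0   0   0   2   2   2   2   4   4   4   6   6   7   7   7
  6   0   0   0   7   7   7   9   9   9   9  11  11  11  13  13

7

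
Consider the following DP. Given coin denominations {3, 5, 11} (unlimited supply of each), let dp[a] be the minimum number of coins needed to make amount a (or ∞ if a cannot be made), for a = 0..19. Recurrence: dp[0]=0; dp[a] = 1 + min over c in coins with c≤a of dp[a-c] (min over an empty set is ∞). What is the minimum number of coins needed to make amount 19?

3

 a  0  1  2  3  4  5  6  7  8  9 10 11 12 13 14 15 16 17 18 19
dp  0  -  -  1  -  1  2  -  2  3  2  1  4  3  2  3  2  3  4  3
(- denotes ∞ / unreachable)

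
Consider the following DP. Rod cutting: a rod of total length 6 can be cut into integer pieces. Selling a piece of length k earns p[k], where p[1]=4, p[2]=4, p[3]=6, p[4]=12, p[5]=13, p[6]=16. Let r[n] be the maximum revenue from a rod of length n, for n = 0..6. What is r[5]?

   n    0    1    2    3    4    5    6
r[n]    0    4    8   12   16   20   24

20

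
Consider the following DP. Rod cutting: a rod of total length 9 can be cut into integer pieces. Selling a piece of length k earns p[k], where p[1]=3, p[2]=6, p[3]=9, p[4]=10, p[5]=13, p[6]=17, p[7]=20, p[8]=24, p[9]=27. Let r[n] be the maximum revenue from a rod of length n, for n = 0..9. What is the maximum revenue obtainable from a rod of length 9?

27

   n    0    1    2    3    4    5    6    7    8    9
r[n]    0    3    6    9   12   15   18   21   24   27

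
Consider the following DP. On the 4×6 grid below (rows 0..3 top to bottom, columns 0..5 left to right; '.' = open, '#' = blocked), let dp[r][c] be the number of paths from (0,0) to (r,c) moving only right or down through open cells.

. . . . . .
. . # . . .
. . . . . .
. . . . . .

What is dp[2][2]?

3

r\c   0   1   2   3   4   5
  0   1   1   1   1   1   1
  1   1   2   0   1   2   3
  2   1   3   3   4   6   9
  3   1   4   7  11  17  26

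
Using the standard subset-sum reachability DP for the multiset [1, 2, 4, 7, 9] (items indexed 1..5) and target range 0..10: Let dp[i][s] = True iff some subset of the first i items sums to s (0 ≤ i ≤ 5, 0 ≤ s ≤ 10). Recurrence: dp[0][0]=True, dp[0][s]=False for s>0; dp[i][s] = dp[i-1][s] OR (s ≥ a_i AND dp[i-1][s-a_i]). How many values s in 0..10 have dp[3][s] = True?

i\s   0   1   2   3   4   5   6   7   8   9  10
  0   T   F   F   F   F   F   F   F   F   F   F
  1   T   T   F   F   F   F   F   F   F   F   F
  2   T   T   T   T   F   F   F   F   F   F   F
  3   T   T   T   T   T   T   T   T   F   F   F
  4   T   T   T   T   T   T   T   T   T   T   T
  5   T   T   T   T   T   T   T   T   T   T   T

8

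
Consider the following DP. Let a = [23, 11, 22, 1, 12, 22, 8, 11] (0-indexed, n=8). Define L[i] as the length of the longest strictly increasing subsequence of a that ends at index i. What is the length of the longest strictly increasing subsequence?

3

   i    0    1    2    3    4    5    6    7
a[i]   23   11   22    1   12   22    8   11
L[i]    1    1    2    1    2    3    2    3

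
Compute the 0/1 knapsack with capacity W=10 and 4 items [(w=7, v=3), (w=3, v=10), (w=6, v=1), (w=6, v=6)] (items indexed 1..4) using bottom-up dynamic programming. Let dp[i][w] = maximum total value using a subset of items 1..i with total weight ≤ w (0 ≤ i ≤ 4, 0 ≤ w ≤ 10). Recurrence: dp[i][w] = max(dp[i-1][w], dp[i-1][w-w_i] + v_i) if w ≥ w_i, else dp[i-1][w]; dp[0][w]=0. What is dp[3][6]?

i\w   0   1   2   3   4   5   6   7   8   9  10
  0   0   0   0   0   0   0   0   0   0   0   0
  1   0   0   0   0   0   0   0   3   3   3   3
  2   0   0   0  10  10  10  10  10  10  10  13
  3   0   0   0  10  10  10  10  10  10  11  13
  4   0   0   0  10  10  10  10  10  10  16  16

10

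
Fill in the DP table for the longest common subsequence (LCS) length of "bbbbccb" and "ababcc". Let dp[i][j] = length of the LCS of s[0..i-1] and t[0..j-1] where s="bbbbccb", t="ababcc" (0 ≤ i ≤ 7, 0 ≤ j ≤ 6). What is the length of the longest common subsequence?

   ''  a  b  a  b  c  c
''  0  0  0  0  0  0  0
 b  0  0  1  1  1  1  1
 b  0  0  1  1  2  2  2
 b  0  0  1  1  2  2  2
 b  0  0  1  1  2  2  2
 c  0  0  1  1  2  3  3
 c  0  0  1  1  2  3  4
 b  0  0  1  1  2  3  4

4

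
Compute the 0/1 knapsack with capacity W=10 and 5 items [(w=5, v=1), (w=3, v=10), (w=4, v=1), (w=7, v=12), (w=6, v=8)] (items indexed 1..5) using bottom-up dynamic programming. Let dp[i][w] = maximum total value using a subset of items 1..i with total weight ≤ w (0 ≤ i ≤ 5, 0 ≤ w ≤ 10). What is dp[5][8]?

i\w   0   1   2   3   4   5   6   7   8   9  10
  0   0   0   0   0   0   0   0   0   0   0   0
  1   0   0   0   0   0   1   1   1   1   1   1
  2   0   0   0  10  10  10  10  10  11  11  11
  3   0   0   0  10  10  10  10  11  11  11  11
  4   0   0   0  10  10  10  10  12  12  12  22
  5   0   0   0  10  10  10  10  12  12  18  22

12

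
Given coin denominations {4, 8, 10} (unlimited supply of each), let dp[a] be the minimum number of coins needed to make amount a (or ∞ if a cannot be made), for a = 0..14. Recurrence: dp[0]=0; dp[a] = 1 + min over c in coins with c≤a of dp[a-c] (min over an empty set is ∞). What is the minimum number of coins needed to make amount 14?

2

 a  0  1  2  3  4  5  6  7  8  9 10 11 12 13 14
dp  0  -  -  -  1  -  -  -  1  -  1  -  2  -  2
(- denotes ∞ / unreachable)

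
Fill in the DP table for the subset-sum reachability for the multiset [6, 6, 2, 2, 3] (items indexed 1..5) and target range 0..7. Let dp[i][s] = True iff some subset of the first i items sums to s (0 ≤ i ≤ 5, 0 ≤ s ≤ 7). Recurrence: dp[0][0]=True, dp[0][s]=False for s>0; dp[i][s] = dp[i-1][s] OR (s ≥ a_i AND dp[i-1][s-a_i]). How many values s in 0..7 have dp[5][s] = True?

i\s   0   1   2   3   4   5   6   7
  0   T   F   F   F   F   F   F   F
  1   T   F   F   F   F   F   T   F
  2   T   F   F   F   F   F   T   F
  3   T   F   T   F   F   F   T   F
  4   T   F   T   F   T   F   T   F
  5   T   F   T   T   T   T   T   T

7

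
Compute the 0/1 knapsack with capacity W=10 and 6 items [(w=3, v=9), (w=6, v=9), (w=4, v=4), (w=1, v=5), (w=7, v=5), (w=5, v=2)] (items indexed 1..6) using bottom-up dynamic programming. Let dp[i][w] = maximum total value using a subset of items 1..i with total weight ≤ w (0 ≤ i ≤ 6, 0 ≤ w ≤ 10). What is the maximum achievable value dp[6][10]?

i\w   0   1   2   3   4   5   6   7   8   9  10
  0   0   0   0   0   0   0   0   0   0   0   0
  1   0   0   0   9   9   9   9   9   9   9   9
  2   0   0   0   9   9   9   9   9   9  18  18
  3   0   0   0   9   9   9   9  13  13  18  18
  4   0   5   5   9  14  14  14  14  18  18  23
  5   0   5   5   9  14  14  14  14  18  18  23
  6   0   5   5   9  14  14  14  14  18  18  23

23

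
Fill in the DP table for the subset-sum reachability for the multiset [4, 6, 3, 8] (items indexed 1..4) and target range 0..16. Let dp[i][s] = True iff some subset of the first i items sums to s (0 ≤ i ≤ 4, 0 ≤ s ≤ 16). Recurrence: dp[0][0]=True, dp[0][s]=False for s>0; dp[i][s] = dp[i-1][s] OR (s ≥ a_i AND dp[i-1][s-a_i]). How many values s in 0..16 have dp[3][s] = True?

i\s   0   1   2   3   4   5   6   7   8   9  10  11  12  13  14  15  16
  0   T   F   F   F   F   F   F   F   F   F   F   F   F   F   F   F   F
  1   T   F   F   F   T   F   F   F   F   F   F   F   F   F   F   F   F
  2   T   F   F   F   T   F   T   F   F   F   T   F   F   F   F   F   F
  3   T   F   F   T   T   F   T   T   F   T   T   F   F   T   F   F   F
  4   T   F   F   T   T   F   T   T   T   T   T   T   T   T   T   T   F

8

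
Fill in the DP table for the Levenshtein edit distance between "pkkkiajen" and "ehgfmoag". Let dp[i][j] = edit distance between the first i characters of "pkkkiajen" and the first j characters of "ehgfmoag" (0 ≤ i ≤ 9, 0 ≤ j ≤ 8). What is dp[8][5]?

   ''  e  h  g  f  m  o  a  g
''  0  1  2  3  4  5  6  7  8
 p  1  1  2  3  4  5  6  7  8
 k  2  2  2  3  4  5  6  7  8
 k  3  3  3  3  4  5  6  7  8
 k  4  4  4  4  4  5  6  7  8
 i  5  5  5  5  5  5  6  7  8
 a  6  6  6  6  6  6  6  6  7
 j  7  7  7  7  7  7  7  7  7
 e  8  7  8  8  8  8  8  8  8
 n  9  8  8  9  9  9  9  9  9

8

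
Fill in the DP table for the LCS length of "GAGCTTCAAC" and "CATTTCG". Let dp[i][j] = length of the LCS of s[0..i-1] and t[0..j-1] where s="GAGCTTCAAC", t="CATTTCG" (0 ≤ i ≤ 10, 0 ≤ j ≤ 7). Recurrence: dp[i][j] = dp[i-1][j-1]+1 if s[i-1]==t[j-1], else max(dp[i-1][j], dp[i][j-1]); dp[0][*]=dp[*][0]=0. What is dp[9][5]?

   ''  C  A  T  T  T  C  G
''  0  0  0  0  0  0  0  0
 G  0  0  0  0  0  0  0  1
 A  0  0  1  1  1  1  1  1
 G  0  0  1  1  1  1  1  2
 C  0  1  1  1  1  1  2  2
 T  0  1  1  2  2  2  2  2
 T  0  1  1  2  3  3  3  3
 C  0  1  1  2  3  3  4  4
 A  0  1  2  2  3  3  4  4
 A  0  1  2  2  3  3  4  4
 C  0  1  2  2  3  3  4  4

3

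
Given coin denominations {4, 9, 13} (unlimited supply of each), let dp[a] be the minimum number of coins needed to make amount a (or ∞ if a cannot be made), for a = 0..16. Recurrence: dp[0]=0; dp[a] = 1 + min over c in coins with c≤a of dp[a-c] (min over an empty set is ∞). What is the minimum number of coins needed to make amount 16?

4

 a  0  1  2  3  4  5  6  7  8  9 10 11 12 13 14 15 16
dp  0  -  -  -  1  -  -  -  2  1  -  -  3  1  -  -  4
(- denotes ∞ / unreachable)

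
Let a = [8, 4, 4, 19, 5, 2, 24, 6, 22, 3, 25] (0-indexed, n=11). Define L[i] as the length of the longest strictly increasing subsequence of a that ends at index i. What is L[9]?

2

   i    0    1    2    3    4    5    6    7    8    9   10
a[i]    8    4    4   19    5    2   24    6   22    3   25
L[i]    1    1    1    2    2    1    3    3    4    2    5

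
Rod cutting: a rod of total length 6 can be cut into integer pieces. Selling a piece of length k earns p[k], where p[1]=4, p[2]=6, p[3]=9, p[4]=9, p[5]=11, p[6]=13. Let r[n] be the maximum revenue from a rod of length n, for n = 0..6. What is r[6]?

   n    0    1    2    3    4    5    6
r[n]    0    4    8   12   16   20   24

24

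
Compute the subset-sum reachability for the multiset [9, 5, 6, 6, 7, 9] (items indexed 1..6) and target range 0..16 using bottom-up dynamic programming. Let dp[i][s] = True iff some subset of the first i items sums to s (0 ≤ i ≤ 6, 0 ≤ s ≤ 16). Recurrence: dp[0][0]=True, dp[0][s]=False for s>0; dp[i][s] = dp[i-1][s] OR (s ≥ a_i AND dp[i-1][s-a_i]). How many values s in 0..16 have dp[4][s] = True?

8

i\s   0   1   2   3   4   5   6   7   8   9  10  11  12  13  14  15  16
  0   T   F   F   F   F   F   F   F   F   F   F   F   F   F   F   F   F
  1   T   F   F   F   F   F   F   F   F   T   F   F   F   F   F   F   F
  2   T   F   F   F   F   T   F   F   F   T   F   F   F   F   T   F   F
  3   T   F   F   F   F   T   T   F   F   T   F   T   F   F   T   T   F
  4   T   F   F   F   F   T   T   F   F   T   F   T   T   F   T   T   F
  5   T   F   F   F   F   T   T   T   F   T   F   T   T   T   T   T   T
  6   T   F   F   F   F   T   T   T   F   T   F   T   T   T   T   T   T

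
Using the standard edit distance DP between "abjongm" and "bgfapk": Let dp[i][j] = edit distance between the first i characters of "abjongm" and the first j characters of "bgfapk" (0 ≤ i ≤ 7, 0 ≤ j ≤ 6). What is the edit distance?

6

   ''  b  g  f  a  p  k
''  0  1  2  3  4  5  6
 a  1  1  2  3  3  4  5
 b  2  1  2  3  4  4  5
 j  3  2  2  3  4  5  5
 o  4  3  3  3  4  5  6
 n  5  4  4  4  4  5  6
 g  6  5  4  5  5  5  6
 m  7  6  5  5  6  6  6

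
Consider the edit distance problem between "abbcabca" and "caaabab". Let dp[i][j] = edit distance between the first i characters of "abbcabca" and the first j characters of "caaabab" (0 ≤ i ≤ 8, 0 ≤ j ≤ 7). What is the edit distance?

6

   ''  c  a  a  a  b  a  b
''  0  1  2  3  4  5  6  7
 a  1  1  1  2  3  4  5  6
 b  2  2  2  2  3  3  4  5
 b  3  3  3  3  3  3  4  4
 c  4  3  4  4  4  4  4  5
 a  5  4  3  4  4  5  4  5
 b  6  5  4  4  5  4  5  4
 c  7  6  5  5  5  5  5  5
 a  8  7  6  5  5  6  5  6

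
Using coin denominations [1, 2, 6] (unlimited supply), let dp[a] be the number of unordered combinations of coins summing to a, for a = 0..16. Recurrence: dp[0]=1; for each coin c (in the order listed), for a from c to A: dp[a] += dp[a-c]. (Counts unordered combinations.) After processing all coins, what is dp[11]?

after  coin     0     1     2     3     4     5     6     7     8     9    10    11    12    13    14    15    16
          1     1     1     1     1     1     1     1     1     1     1     1     1     1     1     1     1     1
          2     1     1     2     2     3     3     4     4     5     5     6     6     7     7     8     8     9
          6     1     1     2     2     3     3     5     5     7     7     9     9    12    12    15    15    18

9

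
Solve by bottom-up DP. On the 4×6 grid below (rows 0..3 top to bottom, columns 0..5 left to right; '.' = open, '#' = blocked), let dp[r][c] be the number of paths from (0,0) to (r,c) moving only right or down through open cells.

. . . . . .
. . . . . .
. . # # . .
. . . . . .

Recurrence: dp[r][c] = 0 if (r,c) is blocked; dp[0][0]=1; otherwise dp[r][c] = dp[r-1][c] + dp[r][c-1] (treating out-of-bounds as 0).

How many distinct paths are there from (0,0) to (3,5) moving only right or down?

r\c   0   1   2   3   4   5
  0   1   1   1   1   1   1
  1   1   2   3   4   5   6
  2   1   3   0   0   5  11
  3   1   4   4   4   9  20

20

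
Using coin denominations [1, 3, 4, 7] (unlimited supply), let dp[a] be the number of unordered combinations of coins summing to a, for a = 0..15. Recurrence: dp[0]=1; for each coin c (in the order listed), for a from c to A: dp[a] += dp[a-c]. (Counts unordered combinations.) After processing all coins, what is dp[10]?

after  coin     0     1     2     3     4     5     6     7     8     9    10    11    12    13    14    15
          1     1     1     1     1     1     1     1     1     1     1     1     1     1     1     1     1
          3     1     1     1     2     2     2     3     3     3     4     4     4     5     5     5     6
          4     1     1     1     2     3     3     4     5     6     7     8     9    11    12    13    15
          7     1     1     1     2     3     3     4     6     7     8    10    12    14    16    19    22

10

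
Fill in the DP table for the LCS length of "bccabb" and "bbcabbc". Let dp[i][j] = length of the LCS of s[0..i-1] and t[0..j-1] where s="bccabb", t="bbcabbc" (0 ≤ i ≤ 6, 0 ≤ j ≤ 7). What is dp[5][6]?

4

   ''  b  b  c  a  b  b  c
''  0  0  0  0  0  0  0  0
 b  0  1  1  1  1  1  1  1
 c  0  1  1  2  2  2  2  2
 c  0  1  1  2  2  2  2  3
 a  0  1  1  2  3  3  3  3
 b  0  1  2  2  3  4  4  4
 b  0  1  2  2  3  4  5  5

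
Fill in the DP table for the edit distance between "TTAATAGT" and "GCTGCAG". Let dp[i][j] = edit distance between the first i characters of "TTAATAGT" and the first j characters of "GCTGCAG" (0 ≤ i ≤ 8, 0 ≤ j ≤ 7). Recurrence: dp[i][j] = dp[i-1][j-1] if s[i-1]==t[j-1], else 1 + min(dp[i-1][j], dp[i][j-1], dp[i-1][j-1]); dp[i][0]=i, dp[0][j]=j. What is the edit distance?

   ''  G  C  T  G  C  A  G
''  0  1  2  3  4  5  6  7
 T  1  1  2  2  3  4  5  6
 T  2  2  2  2  3  4  5  6
 A  3  3  3  3  3  4  4  5
 A  4  4  4  4  4  4  4  5
 T  5  5  5  4  5  5  5  5
 A  6  6  6  5  5  6  5  6
 G  7  6  7  6  5  6  6  5
 T  8  7  7  7  6  6  7  6

6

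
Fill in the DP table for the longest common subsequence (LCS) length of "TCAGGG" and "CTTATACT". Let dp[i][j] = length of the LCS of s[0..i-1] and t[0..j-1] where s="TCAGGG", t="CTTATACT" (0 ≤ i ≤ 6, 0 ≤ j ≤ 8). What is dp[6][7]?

   ''  C  T  T  A  T  A  C  T
''  0  0  0  0  0  0  0  0  0
 T  0  0  1  1  1  1  1  1  1
 C  0  1  1  1  1  1  1  2  2
 A  0  1  1  1  2  2  2  2  2
 G  0  1  1  1  2  2  2  2  2
 G  0  1  1  1  2  2  2  2  2
 G  0  1  1  1  2  2  2  2  2

2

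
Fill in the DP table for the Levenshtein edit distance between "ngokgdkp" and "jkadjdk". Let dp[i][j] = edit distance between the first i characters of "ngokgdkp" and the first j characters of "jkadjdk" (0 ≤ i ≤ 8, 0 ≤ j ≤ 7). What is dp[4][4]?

4

   ''  j  k  a  d  j  d  k
''  0  1  2  3  4  5  6  7
 n  1  1  2  3  4  5  6  7
 g  2  2  2  3  4  5  6  7
 o  3  3  3  3  4  5  6  7
 k  4  4  3  4  4  5  6  6
 g  5  5  4  4  5  5  6  7
 d  6  6  5  5  4  5  5  6
 k  7  7  6  6  5  5  6  5
 p  8  8  7  7  6  6  6  6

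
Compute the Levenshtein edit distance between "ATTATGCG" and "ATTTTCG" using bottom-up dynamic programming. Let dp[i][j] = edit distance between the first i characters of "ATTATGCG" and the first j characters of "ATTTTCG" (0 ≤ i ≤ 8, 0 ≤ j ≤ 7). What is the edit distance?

   ''  A  T  T  T  T  C  G
''  0  1  2  3  4  5  6  7
 A  1  0  1  2  3  4  5  6
 T  2  1  0  1  2  3  4  5
 T  3  2  1  0  1  2  3  4
 A  4  3  2  1  1  2  3  4
 T  5  4  3  2  1  1  2  3
 G  6  5  4  3  2  2  2  2
 C  7  6  5  4  3  3  2  3
 G  8  7  6  5  4  4  3  2

2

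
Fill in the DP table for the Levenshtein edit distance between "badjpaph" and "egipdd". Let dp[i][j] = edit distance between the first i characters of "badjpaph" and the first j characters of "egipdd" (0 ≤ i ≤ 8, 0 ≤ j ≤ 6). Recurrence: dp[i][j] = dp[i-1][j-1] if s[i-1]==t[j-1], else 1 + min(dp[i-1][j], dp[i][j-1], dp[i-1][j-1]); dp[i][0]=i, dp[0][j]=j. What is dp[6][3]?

6

   ''  e  g  i  p  d  d
''  0  1  2  3  4  5  6
 b  1  1  2  3  4  5  6
 a  2  2  2  3  4  5  6
 d  3  3  3  3  4  4  5
 j  4  4  4  4  4  5  5
 p  5  5  5  5  4  5  6
 a  6  6  6  6  5  5  6
 p  7  7  7  7  6  6  6
 h  8  8  8  8  7  7  7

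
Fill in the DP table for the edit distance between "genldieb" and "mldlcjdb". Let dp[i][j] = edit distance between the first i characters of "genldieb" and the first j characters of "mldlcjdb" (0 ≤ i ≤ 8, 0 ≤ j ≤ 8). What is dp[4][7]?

6

   ''  m  l  d  l  c  j  d  b
''  0  1  2  3  4  5  6  7  8
 g  1  1  2  3  4  5  6  7  8
 e  2  2  2  3  4  5  6  7  8
 n  3  3  3  3  4  5  6  7  8
 l  4  4  3  4  3  4  5  6  7
 d  5  5  4  3  4  4  5  5  6
 i  6  6  5  4  4  5  5  6  6
 e  7  7  6  5  5  5  6  6  7
 b  8  8  7  6  6  6  6  7  6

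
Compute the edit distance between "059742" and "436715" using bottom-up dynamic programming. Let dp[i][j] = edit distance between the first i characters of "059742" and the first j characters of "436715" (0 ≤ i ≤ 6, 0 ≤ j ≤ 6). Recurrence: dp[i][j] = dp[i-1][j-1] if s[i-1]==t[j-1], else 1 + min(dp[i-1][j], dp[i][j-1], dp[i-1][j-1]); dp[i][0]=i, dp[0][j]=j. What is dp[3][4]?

4

   ''  4  3  6  7  1  5
''  0  1  2  3  4  5  6
 0  1  1  2  3  4  5  6
 5  2  2  2  3  4  5  5
 9  3  3  3  3  4  5  6
 7  4  4  4  4  3  4  5
 4  5  4  5  5  4  4  5
 2  6  5  5  6  5  5  5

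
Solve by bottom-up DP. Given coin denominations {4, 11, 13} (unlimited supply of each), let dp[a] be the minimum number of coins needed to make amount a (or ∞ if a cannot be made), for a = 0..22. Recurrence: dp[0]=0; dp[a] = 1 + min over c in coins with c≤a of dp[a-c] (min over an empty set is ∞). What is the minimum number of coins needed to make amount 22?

2

 a  0  1  2  3  4  5  6  7  8  9 10 11 12 13 14 15 16 17 18 19 20 21 22
dp  0  -  -  -  1  -  -  -  2  -  -  1  3  1  -  2  4  2  -  3  5  3  2
(- denotes ∞ / unreachable)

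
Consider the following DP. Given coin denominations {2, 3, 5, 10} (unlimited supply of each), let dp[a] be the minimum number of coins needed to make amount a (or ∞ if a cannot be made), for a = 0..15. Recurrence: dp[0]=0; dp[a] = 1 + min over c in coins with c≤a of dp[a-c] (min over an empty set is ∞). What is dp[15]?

2

 a  0  1  2  3  4  5  6  7  8  9 10 11 12 13 14 15
dp  0  -  1  1  2  1  2  2  2  3  1  3  2  2  3  2
(- denotes ∞ / unreachable)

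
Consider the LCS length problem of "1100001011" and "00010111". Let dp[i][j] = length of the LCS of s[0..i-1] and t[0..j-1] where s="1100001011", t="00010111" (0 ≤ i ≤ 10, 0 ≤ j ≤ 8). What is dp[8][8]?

   ''  0  0  0  1  0  1  1  1
''  0  0  0  0  0  0  0  0  0
 1  0  0  0  0  1  1  1  1  1
 1  0  0  0  0  1  1  2  2  2
 0  0  1  1  1  1  2  2  2  2
 0  0  1  2  2  2  2  2  2  2
 0  0  1  2  3  3  3  3  3  3
 0  0  1  2  3  3  4  4  4  4
 1  0  1  2  3  4  4  5  5  5
 0  0  1  2  3  4  5  5  5  5
 1  0  1  2  3  4  5  6  6  6
 1  0  1  2  3  4  5  6  7  7

5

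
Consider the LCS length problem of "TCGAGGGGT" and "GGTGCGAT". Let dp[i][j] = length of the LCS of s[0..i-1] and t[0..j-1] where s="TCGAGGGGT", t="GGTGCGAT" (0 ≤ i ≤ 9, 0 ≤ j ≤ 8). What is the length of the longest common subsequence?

   ''  G  G  T  G  C  G  A  T
''  0  0  0  0  0  0  0  0  0
 T  0  0  0  1  1  1  1  1  1
 C  0  0  0  1  1  2  2  2  2
 G  0  1  1  1  2  2  3  3  3
 A  0  1  1  1  2  2  3  4  4
 G  0  1  2  2  2  2  3  4  4
 G  0  1  2  2  3  3  3  4  4
 G  0  1  2  2  3  3  4  4  4
 G  0  1  2  2  3  3  4  4  4
 T  0  1  2  3  3  3  4  4  5

5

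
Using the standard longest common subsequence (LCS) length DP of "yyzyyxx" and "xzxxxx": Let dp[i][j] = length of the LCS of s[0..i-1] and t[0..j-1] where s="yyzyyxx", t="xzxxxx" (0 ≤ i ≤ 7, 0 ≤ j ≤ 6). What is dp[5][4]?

1

   ''  x  z  x  x  x  x
''  0  0  0  0  0  0  0
 y  0  0  0  0  0  0  0
 y  0  0  0  0  0  0  0
 z  0  0  1  1  1  1  1
 y  0  0  1  1  1  1  1
 y  0  0  1  1  1  1  1
 x  0  1  1  2  2  2  2
 x  0  1  1  2  3  3  3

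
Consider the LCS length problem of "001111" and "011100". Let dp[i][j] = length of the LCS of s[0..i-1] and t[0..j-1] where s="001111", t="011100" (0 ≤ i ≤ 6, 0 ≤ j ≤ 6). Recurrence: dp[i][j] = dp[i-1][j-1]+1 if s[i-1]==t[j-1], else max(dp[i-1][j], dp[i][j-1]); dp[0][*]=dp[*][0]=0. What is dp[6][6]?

   ''  0  1  1  1  0  0
''  0  0  0  0  0  0  0
 0  0  1  1  1  1  1  1
 0  0  1  1  1  1  2  2
 1  0  1  2  2  2  2  2
 1  0  1  2  3  3  3  3
 1  0  1  2  3  4  4  4
 1  0  1  2  3  4  4  4

4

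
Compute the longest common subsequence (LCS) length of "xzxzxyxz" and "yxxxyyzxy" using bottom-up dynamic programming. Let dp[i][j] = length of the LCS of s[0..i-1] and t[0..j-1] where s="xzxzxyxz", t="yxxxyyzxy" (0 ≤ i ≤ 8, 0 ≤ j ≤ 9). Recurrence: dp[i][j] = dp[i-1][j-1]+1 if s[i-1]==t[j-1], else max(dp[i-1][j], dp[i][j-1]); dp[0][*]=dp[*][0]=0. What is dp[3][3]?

2

   ''  y  x  x  x  y  y  z  x  y
''  0  0  0  0  0  0  0  0  0  0
 x  0  0  1  1  1  1  1  1  1  1
 z  0  0  1  1  1  1  1  2  2  2
 x  0  0  1  2  2  2  2  2  3  3
 z  0  0  1  2  2  2  2  3  3  3
 x  0  0  1  2  3  3  3  3  4  4
 y  0  1  1  2  3  4  4  4  4  5
 x  0  1  2  2  3  4  4  4  5  5
 z  0  1  2  2  3  4  4  5  5  5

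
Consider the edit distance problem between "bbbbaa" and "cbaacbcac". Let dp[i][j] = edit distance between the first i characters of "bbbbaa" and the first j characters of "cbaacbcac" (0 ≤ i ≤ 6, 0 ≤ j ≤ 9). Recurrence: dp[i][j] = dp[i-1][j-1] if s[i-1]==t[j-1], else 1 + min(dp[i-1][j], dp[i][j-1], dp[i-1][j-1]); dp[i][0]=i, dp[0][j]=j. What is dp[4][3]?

   ''  c  b  a  a  c  b  c  a  c
''  0  1  2  3  4  5  6  7  8  9
 b  1  1  1  2  3  4  5  6  7  8
 b  2  2  1  2  3  4  4  5  6  7
 b  3  3  2  2  3  4  4  5  6  7
 b  4  4  3  3  3  4  4  5  6  7
 a  5  5  4  3  3  4  5  5  5  6
 a  6  6  5  4  3  4  5  6  5  6

3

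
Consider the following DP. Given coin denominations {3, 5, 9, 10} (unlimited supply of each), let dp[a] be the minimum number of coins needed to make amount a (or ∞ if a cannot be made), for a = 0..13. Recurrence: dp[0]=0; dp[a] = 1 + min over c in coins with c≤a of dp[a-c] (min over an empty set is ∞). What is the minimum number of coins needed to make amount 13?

 a  0  1  2  3  4  5  6  7  8  9 10 11 12 13
dp  0  -  -  1  -  1  2  -  2  1  1  3  2  2
(- denotes ∞ / unreachable)

2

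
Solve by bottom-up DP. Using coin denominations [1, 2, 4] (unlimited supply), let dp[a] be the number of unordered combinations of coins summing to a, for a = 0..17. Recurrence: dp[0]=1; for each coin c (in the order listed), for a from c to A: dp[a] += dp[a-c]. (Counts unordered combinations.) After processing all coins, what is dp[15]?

after  coin     0     1     2     3     4     5     6     7     8     9    10    11    12    13    14    15    16    17
          1     1     1     1     1     1     1     1     1     1     1     1     1     1     1     1     1     1     1
          2     1     1     2     2     3     3     4     4     5     5     6     6     7     7     8     8     9     9
          4     1     1     2     2     4     4     6     6     9     9    12    12    16    16    20    20    25    25

20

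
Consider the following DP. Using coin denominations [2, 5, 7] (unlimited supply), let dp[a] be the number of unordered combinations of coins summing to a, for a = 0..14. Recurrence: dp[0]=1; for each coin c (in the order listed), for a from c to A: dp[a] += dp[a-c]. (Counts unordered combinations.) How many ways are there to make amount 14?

4

after  coin     0     1     2     3     4     5     6     7     8     9    10    11    12    13    14
          2     1     0     1     0     1     0     1     0     1     0     1     0     1     0     1
          5     1     0     1     0     1     1     1     1     1     1     2     1     2     1     2
          7     1     0     1     0     1     1     1     2     1     2     2     2     3     2     4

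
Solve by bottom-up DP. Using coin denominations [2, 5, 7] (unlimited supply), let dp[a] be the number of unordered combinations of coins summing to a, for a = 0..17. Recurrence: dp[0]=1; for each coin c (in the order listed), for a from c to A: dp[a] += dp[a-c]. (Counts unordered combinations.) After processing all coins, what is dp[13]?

after  coin     0     1     2     3     4     5     6     7     8     9    10    11    12    13    14    15    16    17
          2     1     0     1     0     1     0     1     0     1     0     1     0     1     0     1     0     1     0
          5     1     0     1     0     1     1     1     1     1     1     2     1     2     1     2     2     2     2
          7     1     0     1     0     1     1     1     2     1     2     2     2     3     2     4     3     4     4

2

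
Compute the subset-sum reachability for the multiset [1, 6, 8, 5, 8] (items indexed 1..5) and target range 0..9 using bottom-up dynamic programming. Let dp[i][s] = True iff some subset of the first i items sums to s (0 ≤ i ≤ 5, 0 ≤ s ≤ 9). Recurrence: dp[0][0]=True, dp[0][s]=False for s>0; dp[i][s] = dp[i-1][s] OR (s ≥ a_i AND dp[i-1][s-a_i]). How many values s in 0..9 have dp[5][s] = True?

7

i\s   0   1   2   3   4   5   6   7   8   9
  0   T   F   F   F   F   F   F   F   F   F
  1   T   T   F   F   F   F   F   F   F   F
  2   T   T   F   F   F   F   T   T   F   F
  3   T   T   F   F   F   F   T   T   T   T
  4   T   T   F   F   F   T   T   T   T   T
  5   T   T   F   F   F   T   T   T   T   T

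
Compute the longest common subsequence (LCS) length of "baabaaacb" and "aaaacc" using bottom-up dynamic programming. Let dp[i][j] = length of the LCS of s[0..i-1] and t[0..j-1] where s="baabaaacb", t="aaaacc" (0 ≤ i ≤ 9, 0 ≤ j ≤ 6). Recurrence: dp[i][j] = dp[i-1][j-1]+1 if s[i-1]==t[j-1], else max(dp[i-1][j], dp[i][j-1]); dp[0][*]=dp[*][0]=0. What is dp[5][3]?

3

   ''  a  a  a  a  c  c
''  0  0  0  0  0  0  0
 b  0  0  0  0  0  0  0
 a  0  1  1  1  1  1  1
 a  0  1  2  2  2  2  2
 b  0  1  2  2  2  2  2
 a  0  1  2  3  3  3  3
 a  0  1  2  3  4  4  4
 a  0  1  2  3  4  4  4
 c  0  1  2  3  4  5  5
 b  0  1  2  3  4  5  5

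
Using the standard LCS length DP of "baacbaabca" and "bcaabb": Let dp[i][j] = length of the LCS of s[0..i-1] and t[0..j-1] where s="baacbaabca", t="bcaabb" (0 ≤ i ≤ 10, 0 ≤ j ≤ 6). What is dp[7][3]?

3

   ''  b  c  a  a  b  b
''  0  0  0  0  0  0  0
 b  0  1  1  1  1  1  1
 a  0  1  1  2  2  2  2
 a  0  1  1  2  3  3  3
 c  0  1  2  2  3  3  3
 b  0  1  2  2  3  4  4
 a  0  1  2  3  3  4  4
 a  0  1  2  3  4  4  4
 b  0  1  2  3  4  5  5
 c  0  1  2  3  4  5  5
 a  0  1  2  3  4  5  5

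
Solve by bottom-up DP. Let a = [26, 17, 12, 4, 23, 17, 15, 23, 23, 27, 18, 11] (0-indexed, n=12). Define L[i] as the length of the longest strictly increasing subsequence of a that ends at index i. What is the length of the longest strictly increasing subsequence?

   i    0    1    2    3    4    5    6    7    8    9   10   11
a[i]   26   17   12    4   23   17   15   23   23   27   18   11
L[i]    1    1    1    1    2    2    2    3    3    4    3    2

4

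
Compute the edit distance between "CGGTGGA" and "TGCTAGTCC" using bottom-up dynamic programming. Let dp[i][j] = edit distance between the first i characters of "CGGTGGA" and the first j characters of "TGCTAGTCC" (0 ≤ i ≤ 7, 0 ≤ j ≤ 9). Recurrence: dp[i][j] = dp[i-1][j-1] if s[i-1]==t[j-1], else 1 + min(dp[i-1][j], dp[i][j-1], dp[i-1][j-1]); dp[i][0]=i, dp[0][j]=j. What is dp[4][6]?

4

   ''  T  G  C  T  A  G  T  C  C
''  0  1  2  3  4  5  6  7  8  9
 C  1  1  2  2  3  4  5  6  7  8
 G  2  2  1  2  3  4  4  5  6  7
 G  3  3  2  2  3  4  4  5  6  7
 T  4  3  3  3  2  3  4  4  5  6
 G  5  4  3  4  3  3  3  4  5  6
 G  6  5  4  4  4  4  3  4  5  6
 A  7  6  5  5  5  4  4  4  5  6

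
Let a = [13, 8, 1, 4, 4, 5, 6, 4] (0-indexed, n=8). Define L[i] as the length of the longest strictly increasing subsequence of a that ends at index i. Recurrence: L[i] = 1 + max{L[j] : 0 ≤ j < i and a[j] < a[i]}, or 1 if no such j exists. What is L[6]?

4

   i    0    1    2    3    4    5    6    7
a[i]   13    8    1    4    4    5    6    4
L[i]    1    1    1    2    2    3    4    2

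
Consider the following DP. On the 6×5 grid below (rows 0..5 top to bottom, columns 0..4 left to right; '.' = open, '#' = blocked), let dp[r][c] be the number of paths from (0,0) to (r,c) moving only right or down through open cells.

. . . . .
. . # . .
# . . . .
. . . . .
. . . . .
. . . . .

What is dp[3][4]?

12

r\c   0   1   2   3   4
  0   1   1   1   1   1
  1   1   2   0   1   2
  2   0   2   2   3   5
  3   0   2   4   7  12
  4   0   2   6  13  25
  5   0   2   8  21  46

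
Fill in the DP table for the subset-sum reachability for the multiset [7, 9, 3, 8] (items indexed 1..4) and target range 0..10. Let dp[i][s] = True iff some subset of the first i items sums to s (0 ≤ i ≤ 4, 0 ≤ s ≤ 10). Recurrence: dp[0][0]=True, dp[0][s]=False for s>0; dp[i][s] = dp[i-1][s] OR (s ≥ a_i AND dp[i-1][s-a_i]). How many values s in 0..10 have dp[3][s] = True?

i\s   0   1   2   3   4   5   6   7   8   9  10
  0   T   F   F   F   F   F   F   F   F   F   F
  1   T   F   F   F   F   F   F   T   F   F   F
  2   T   F   F   F   F   F   F   T   F   T   F
  3   T   F   F   T   F   F   F   T   F   T   T
  4   T   F   F   T   F   F   F   T   T   T   T

5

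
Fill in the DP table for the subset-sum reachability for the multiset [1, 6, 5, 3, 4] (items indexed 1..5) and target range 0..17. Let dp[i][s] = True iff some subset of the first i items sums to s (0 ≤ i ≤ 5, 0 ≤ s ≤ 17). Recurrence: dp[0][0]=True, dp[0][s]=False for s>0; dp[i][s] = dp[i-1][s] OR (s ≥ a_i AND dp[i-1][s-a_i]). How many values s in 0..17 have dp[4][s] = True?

i\s   0   1   2   3   4   5   6   7   8   9  10  11  12  13  14  15  16  17
  0   T   F   F   F   F   F   F   F   F   F   F   F   F   F   F   F   F   F
  1   T   T   F   F   F   F   F   F   F   F   F   F   F   F   F   F   F   F
  2   T   T   F   F   F   F   T   T   F   F   F   F   F   F   F   F   F   F
  3   T   T   F   F   F   T   T   T   F   F   F   T   T   F   F   F   F   F
  4   T   T   F   T   T   T   T   T   T   T   T   T   T   F   T   T   F   F
  5   T   T   F   T   T   T   T   T   T   T   T   T   T   T   T   T   T   F

14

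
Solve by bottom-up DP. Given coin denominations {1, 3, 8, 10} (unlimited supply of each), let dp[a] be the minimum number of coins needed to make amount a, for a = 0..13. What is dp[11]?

 a  0  1  2  3  4  5  6  7  8  9 10 11 12 13
dp  0  1  2  1  2  3  2  3  1  2  1  2  3  2

2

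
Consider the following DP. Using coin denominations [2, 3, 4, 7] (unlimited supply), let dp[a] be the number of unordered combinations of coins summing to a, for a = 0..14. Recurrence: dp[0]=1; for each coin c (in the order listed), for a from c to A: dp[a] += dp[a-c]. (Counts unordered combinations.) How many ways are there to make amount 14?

11

after  coin     0     1     2     3     4     5     6     7     8     9    10    11    12    13    14
          2     1     0     1     0     1     0     1     0     1     0     1     0     1     0     1
          3     1     0     1     1     1     1     2     1     2     2     2     2     3     2     3
          4     1     0     1     1     2     1     3     2     4     3     5     4     7     5     8
          7     1     0     1     1     2     1     3     3     4     4     6     6     8     8    11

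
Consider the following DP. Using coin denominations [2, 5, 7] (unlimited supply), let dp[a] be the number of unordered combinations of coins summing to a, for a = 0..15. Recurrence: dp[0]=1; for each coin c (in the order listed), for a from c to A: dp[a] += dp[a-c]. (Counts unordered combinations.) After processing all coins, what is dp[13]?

2

after  coin     0     1     2     3     4     5     6     7     8     9    10    11    12    13    14    15
          2     1     0     1     0     1     0     1     0     1     0     1     0     1     0     1     0
          5     1     0     1     0     1     1     1     1     1     1     2     1     2     1     2     2
          7     1     0     1     0     1     1     1     2     1     2     2     2     3     2     4     3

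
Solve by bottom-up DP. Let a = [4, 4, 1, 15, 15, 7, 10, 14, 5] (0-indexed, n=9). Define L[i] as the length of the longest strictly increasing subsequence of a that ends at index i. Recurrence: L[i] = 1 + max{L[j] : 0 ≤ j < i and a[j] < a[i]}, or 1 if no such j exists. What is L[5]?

2

   i    0    1    2    3    4    5    6    7    8
a[i]    4    4    1   15   15    7   10   14    5
L[i]    1    1    1    2    2    2    3    4    2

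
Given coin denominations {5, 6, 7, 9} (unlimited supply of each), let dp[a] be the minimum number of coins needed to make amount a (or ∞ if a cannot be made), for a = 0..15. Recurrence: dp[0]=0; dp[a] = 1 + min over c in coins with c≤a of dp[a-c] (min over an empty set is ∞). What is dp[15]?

 a  0  1  2  3  4  5  6  7  8  9 10 11 12 13 14 15
dp  0  -  -  -  -  1  1  1  -  1  2  2  2  2  2  2
(- denotes ∞ / unreachable)

2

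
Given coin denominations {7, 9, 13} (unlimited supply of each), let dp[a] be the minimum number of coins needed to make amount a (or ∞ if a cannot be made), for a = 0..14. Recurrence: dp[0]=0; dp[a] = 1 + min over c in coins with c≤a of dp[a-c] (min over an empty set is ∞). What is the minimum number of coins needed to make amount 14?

2

 a  0  1  2  3  4  5  6  7  8  9 10 11 12 13 14
dp  0  -  -  -  -  -  -  1  -  1  -  -  -  1  2
(- denotes ∞ / unreachable)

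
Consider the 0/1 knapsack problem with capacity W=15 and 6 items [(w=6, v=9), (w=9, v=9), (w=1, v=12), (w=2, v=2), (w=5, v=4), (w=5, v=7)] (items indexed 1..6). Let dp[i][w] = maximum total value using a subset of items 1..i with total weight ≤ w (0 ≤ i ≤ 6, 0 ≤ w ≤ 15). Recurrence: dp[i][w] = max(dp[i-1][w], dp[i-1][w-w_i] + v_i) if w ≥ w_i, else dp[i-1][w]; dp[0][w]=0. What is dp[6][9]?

i\w   0   1   2   3   4   5   6   7   8   9  10  11  12  13  14  15
  0   0   0   0   0   0   0   0   0   0   0   0   0   0   0   0   0
  1   0   0   0   0   0   0   9   9   9   9   9   9   9   9   9   9
  2   0   0   0   0   0   0   9   9   9   9   9   9   9   9   9  18
  3   0  12  12  12  12  12  12  21  21  21  21  21  21  21  21  21
  4   0  12  12  14  14  14  14  21  21  23  23  23  23  23  23  23
  5   0  12  12  14  14  14  16  21  21  23  23  23  25  25  27  27
  6   0  12  12  14  14  14  19  21  21  23  23  23  28  28  30  30

23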